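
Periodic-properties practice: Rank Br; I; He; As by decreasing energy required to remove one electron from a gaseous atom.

He is in period 1, group 18; As is in period 4, group 15; Br is in period 4, group 17; I is in period 5, group 17.
Removing the outermost electron gets harder across a period and easier down a group.
These span different periods and groups, so the two trends combine.
I > As: the two effects oppose for this pair; the across-period effect wins (1008 vs 947 kJ/mol).
Br > I: Br sits above I in group 17, so the down-group effect alone puts Br higher.
He > Br: relative to Br, both the across-period and down-group shifts push He's first ionization energy up.
Tabulated first ionization energy (kJ/mol): He 2372, As 947, Br 1140, I 1008.
So from highest to lowest: He > Br > I > As.

He > Br > I > As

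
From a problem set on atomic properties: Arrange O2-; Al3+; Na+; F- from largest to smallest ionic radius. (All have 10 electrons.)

O2-, F-, Na+, Al3+

All of these have 10 electrons, so size is governed by nuclear charge alone: the more protons, the stronger the pull on the same electron cloud, and the smaller the ion.
Nuclear charges: Al3+ (Z=13), Na+ (Z=11), F- (Z=9), O2- (Z=8).
Largest to smallest: O2- > F- > Na+ > Al3+.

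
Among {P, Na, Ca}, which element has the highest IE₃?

Na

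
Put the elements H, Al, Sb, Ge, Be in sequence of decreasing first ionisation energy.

H, Be, Sb, Ge, Al

H is in period 1, group 1; Be is in period 2, group 2; Al is in period 3, group 13; Ge is in period 4, group 14; Sb is in period 5, group 15.
Across a period the outer electron is held more tightly (higher IE₁); down a group it sits in a higher shell, more shielded, and comes off more easily.
These sit on a diagonal, where the across-period and down-group effects partly cancel.
Ge > Al: the two effects oppose for this pair; the across-period effect wins (762 vs 578 kJ/mol).
Sb > Ge: the two effects oppose for this pair; the across-period effect wins (831 vs 762 kJ/mol).
Be > Sb: period and group pull opposite ways; the down-group shift dominates (900 vs 831 kJ/mol).
H > Be: the two effects oppose for this pair; the down-group effect wins (1312 vs 900 kJ/mol).
Tabulated first ionization energy (kJ/mol): H 1312, Be 900, Al 578, Ge 762, Sb 831.
So from highest to lowest: H > Be > Sb > Ge > Al.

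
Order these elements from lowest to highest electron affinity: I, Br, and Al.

Al is in period 3, group 13; Br is in period 4, group 17; I is in period 5, group 17.
Adding an electron releases more energy for atoms nearer the top right (short of the noble gases).
Here both period and group differ, so the two effects have to be weighed against each other.
I > Al: the two effects oppose for this pair; the across-period effect wins (295 vs 42 kJ/mol).
Br > I: Br sits above I in group 17, so the down-group effect alone puts Br higher.
For reference (kJ/mol): Al 42, Br 325, I 295.
So from lowest to highest: Al < I < Br.

Al < I < Br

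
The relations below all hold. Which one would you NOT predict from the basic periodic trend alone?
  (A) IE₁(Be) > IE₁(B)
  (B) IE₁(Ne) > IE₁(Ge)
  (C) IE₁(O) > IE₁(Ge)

(A)

The general trend: IE₁ increases across a period and decreases down a group.
(A) Be (period 2, group 2) vs B (period 2, group 13): the stated order contradicts the simple trend.
(B) Ne (period 2, group 18) vs Ge (period 4, group 14): the stated order agrees with the simple trend.
(C) O (period 2, group 16) vs Ge (period 4, group 14): the stated order agrees with the simple trend.
The exception is (A): removing B's lone 2p electron is easier than breaking Be's filled 2s².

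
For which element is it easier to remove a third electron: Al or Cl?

Consider each +2 ion: Al²⁺ still has 1 valence electron; Cl²⁺ still has 5 valence electrons.
All are still removing valence electrons, so compare the +2 ions as you would atoms: IE_3 generally rises across a period (higher Z_eff) and falls down a group (larger shell), subject to the usual subshell exceptions.
Valence configurations: Al²⁺ [Ne]3s¹, Cl²⁺ [Ne]3s²3p³.
The numbers (kJ/mol): Al 2745, Cl 3822.
Putting it together, IE_3: Al < Cl.

Al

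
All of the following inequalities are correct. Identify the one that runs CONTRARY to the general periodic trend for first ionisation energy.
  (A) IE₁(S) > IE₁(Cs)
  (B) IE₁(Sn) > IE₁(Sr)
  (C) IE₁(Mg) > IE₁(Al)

(C)

The general trend: first ionisation energy increases across a period and decreases down a group.
(A) S (period 3, group 16) vs Cs (period 6, group 1): the stated order agrees with the simple trend.
(B) Sn (period 5, group 14) vs Sr (period 5, group 2): the stated order agrees with the simple trend.
(C) Mg (period 3, group 2) vs Al (period 3, group 13): the stated order contradicts the simple trend.
The exception is (C): Al's single 3p electron is easier to remove than one from Mg's filled 3s².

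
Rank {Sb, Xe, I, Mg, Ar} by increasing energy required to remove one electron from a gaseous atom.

Mg is in period 3, group 2; Ar is in period 3, group 18; Sb is in period 5, group 15; I is in period 5, group 17; Xe is in period 5, group 18.
IE₁ increases left→right with effective nuclear charge and decreases top→bottom as the valence shell moves farther out.
Here both period and group differ, so the two effects have to be weighed against each other.
Sb > Mg: period and group pull opposite ways; the across-period shift dominates (831 vs 738 kJ/mol).
I > Sb: I lies to the right of Sb in period 5, so the across-period effect alone puts I higher.
Xe > I: both are in period 5; the period trend gives Xe the larger value.
Ar > Xe: they share group 18; the group trend gives Ar the larger value.
For reference (kJ/mol): Mg 738, Ar 1521, Sb 831, I 1008, Xe 1170.
So from lowest to highest: Mg < Sb < I < Xe < Ar.

Mg < Sb < I < Xe < Ar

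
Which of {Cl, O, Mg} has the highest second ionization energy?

O

The second ionization energy removes an electron from the +1 ion. For each element: Cl⁺ still has 6 valence electrons; O⁺ still has 5 valence electrons; Mg⁺ still has 1 valence electron.
All are still removing valence electrons, so compare the +1 ions as you would atoms: IE_2 generally rises across a period (higher Z_eff) and falls down a group (larger shell), subject to the usual subshell exceptions.
Valence configurations: Cl⁺ [Ne]3s²3p⁴, O⁺ [He]2s²2p³, Mg⁺ [Ne]3s¹.
Tabulated IE_2 (kJ/mol): Cl 2298, O 3388, Mg 1451.
Hence IE_2: Mg < Cl < O.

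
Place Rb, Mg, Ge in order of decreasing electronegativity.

Ge > Mg > Rb

Mg is in period 3, group 2; Ge is in period 4, group 14; Rb is in period 5, group 1.
Smaller atoms with higher effective nuclear charge are more electronegative.
Here both period and group differ, so the two effects have to be weighed against each other.
Mg > Rb: relative to Rb, both the across-period and down-group shifts push Mg's electronegativity up.
Ge > Mg: period and group pull opposite ways; the across-period shift dominates (2.01 vs 1.31).
Tabulated electronegativity (Pauling): Mg 1.31, Ge 2.01, Rb 0.82.
So from highest to lowest: Ge > Mg > Rb.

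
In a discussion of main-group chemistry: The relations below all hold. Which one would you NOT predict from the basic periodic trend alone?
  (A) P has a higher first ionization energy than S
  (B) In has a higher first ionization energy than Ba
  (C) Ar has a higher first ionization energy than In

(A)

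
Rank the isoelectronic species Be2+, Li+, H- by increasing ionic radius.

Be2+ < Li+ < H-

All of these have 2 electrons, so size is governed by nuclear charge alone: the more protons, the stronger the pull on the same electron cloud, and the smaller the ion.
Nuclear charges: Be2+ (Z=4), Li+ (Z=3), H- (Z=1).
Smallest to largest: Be2+ < Li+ < H-.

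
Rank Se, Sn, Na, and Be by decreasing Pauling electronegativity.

Se > Sn > Be > Na

EN rises left→right (higher Z_eff, smaller atoms) and falls top→bottom (larger, more shielded atoms).
Neither a single period nor a single group — weigh both effects.
Be > Na: relative to Na, both the across-period and down-group shifts push Be's electronegativity up.
Sn > Be: period and group pull opposite ways; the across-period shift dominates (1.96 vs 1.57).
Se > Sn: relative to Sn, both the across-period and down-group shifts push Se's electronegativity up.
Approximate values (Pauling): Be 1.57, Na 0.93, Se 2.55, Sn 1.96.
So from highest to lowest: Se > Sn > Be > Na.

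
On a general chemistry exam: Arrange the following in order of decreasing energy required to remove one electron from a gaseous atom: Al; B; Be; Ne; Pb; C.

Ne > C > Be > B > Pb > Al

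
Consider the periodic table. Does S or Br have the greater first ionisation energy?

Br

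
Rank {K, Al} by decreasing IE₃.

K > Al

The third ionization energy removes an electron from the +2 ion. For each element: K²⁺ is already 1 electron into the core; Al²⁺ still has 1 valence electron.
Core electrons are held far more tightly than valence electrons, so K tops the IE_3 order.
Approximate IE_3 values (kJ/mol): K 4420, Al 2745.
Overall IE_3 order: Al < K.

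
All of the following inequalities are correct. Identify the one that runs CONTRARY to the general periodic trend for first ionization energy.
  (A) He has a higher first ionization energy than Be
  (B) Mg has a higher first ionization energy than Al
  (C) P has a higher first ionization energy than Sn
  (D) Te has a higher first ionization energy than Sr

The general trend: first ionization energy increases across a period and decreases down a group.
(A) He (period 1, group 18) vs Be (period 2, group 2): the stated order agrees with the simple trend.
(B) Mg (period 3, group 2) vs Al (period 3, group 13): the stated order contradicts the simple trend.
(C) P (period 3, group 15) vs Sn (period 5, group 14): the stated order agrees with the simple trend.
(D) Te (period 5, group 16) vs Sr (period 5, group 2): the stated order agrees with the simple trend.
The exception is (B): Al's single 3p electron is easier to remove than one from Mg's filled 3s².

(B)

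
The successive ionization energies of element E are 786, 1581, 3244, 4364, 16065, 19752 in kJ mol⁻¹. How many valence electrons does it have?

4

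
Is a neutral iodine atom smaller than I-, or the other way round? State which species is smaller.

Forming I- adds 1 electron to I. More electron–electron repulsion in the same shell, with unchanged nuclear charge, lets the cloud expand.
An anion is larger than its parent atom: I- > I.

I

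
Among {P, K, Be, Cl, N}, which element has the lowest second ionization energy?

IE_2 is the cost of taking one more electron from the +1 cation: P⁺ still has 4 valence electrons; K⁺ is the bare [Ar] core; Be⁺ still has 1 valence electron; Cl⁺ still has 6 valence electrons; N⁺ still has 4 valence electrons.
Core electrons are held far more tightly than valence electrons, so K tops the IE_2 order.
Valence configurations: P⁺ [Ne]3s²3p², Be⁺ [He]2s¹, Cl⁺ [Ne]3s²3p⁴, N⁺ [He]2s²2p².
The numbers (kJ/mol): P 1907, K 3052, Be 1757, Cl 2298, N 2856.
Overall IE_2 order: Be < P < Cl < N < K.

Be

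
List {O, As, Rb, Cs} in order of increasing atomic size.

O is in period 2, group 16; As is in period 4, group 15; Rb is in period 5, group 1; Cs is in period 6, group 1.
Across a period the added protons contract the valence shell; down a group each new principal shell makes the atom larger.
Neither a single period nor a single group — weigh both effects.
As > O: relative to O, both the across-period and down-group shifts push As's atomic radius up.
Rb > As: both effects reinforce here, so Rb is clearly the larger of the two.
Cs > Rb: they share group 1; the group trend gives Cs the larger value.
Tabulated atomic radius (pm): O 63, As 121, Rb 210, Cs 232.
So from smallest to largest: O < As < Rb < Cs.

O < As < Rb < Cs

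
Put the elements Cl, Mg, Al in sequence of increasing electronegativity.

Mg, Al, Cl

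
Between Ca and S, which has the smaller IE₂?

IE_2 is the cost of taking one more electron from the +1 cation: Ca⁺ still has 1 valence electron; S⁺ still has 5 valence electrons.
All are still removing valence electrons, so compare the +1 ions as you would atoms: IE_2 generally rises across a period (higher Z_eff) and falls down a group (larger shell), subject to the usual subshell exceptions.
Valence configurations: Ca⁺ [Ar]4s¹, S⁺ [Ne]3s²3p³.
Approximate IE_2 values (kJ/mol): Ca 1145, S 2252.
Putting it together, IE_2: Ca < S.

Ca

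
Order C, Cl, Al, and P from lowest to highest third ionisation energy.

Al < P < Cl < C

After 2 electrons have been removed, what remains? C²⁺ still has 2 valence electrons; Cl²⁺ still has 5 valence electrons; Al²⁺ still has 1 valence electron; P²⁺ still has 3 valence electrons.
All are still removing valence electrons, so compare the +2 ions as you would atoms: IE_3 generally rises across a period (higher Z_eff) and falls down a group (larger shell), subject to the usual subshell exceptions.
Valence configurations: C²⁺ [He]2s², Cl²⁺ [Ne]3s²3p³, Al²⁺ [Ne]3s¹, P²⁺ [Ne]3s²3p¹.
Tabulated IE_3 (kJ/mol): C 4620, Cl 3822, Al 2745, P 2914.
Putting it together, IE_3: Al < P < Cl < C.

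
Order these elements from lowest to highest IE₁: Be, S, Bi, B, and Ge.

Be is in period 2, group 2; B is in period 2, group 13; S is in period 3, group 16; Ge is in period 4, group 14; Bi is in period 6, group 15.
First ionization energy rises across a period (greater Z_eff holds electrons more tightly) and falls down a group (valence electrons are farther from the nucleus).
Here both period and group differ, so the two effects have to be weighed against each other.
Ge > Bi: the two effects oppose for this pair; the down-group effect wins (762 vs 703 kJ/mol).
B > Ge: the two effects oppose for this pair; the down-group effect wins (801 vs 762 kJ/mol).
Be > B: this pair runs against the simple trend — see the exception note.
S > Be: the two effects oppose for this pair; the across-period effect wins (1000 vs 900 kJ/mol).
Note the exception: Be has a higher first ionization energy than B, contrary to the simple trend — removing B's lone 2p electron is easier than breaking Be's filled 2s².
Approximate values (kJ/mol): Be 900, B 801, S 1000, Ge 762, Bi 703.
So from lowest to highest: Bi < Ge < B < Be < S.

Bi < Ge < B < Be < S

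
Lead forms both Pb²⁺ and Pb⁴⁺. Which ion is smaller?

Pb⁴⁺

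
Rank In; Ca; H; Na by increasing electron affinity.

Adding an electron releases more energy for atoms nearer the top right (short of the noble gases).
Neither a single period nor a single group — weigh both effects.
In > Ca: the two effects oppose for this pair; the across-period effect wins (29 vs 2 kJ/mol).
Na > In: period and group pull opposite ways; the down-group shift dominates (53 vs 29 kJ/mol).
H > Na: H sits above Na in group 1, so the down-group effect alone puts H higher.
Approximate values (kJ/mol): H 73, Na 53, Ca 2, In 29.
So from lowest to highest: Ca < In < Na < H.

Ca, In, Na, H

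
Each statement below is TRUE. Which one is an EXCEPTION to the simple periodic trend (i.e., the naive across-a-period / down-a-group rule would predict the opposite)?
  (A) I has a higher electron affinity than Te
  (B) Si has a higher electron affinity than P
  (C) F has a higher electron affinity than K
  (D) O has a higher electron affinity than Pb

(B)

The general trend: electron affinity increases across a period and decreases down a group.
(A) I (period 5, group 17) vs Te (period 5, group 16): the stated order agrees with the simple trend.
(B) Si (period 3, group 14) vs P (period 3, group 15): the stated order contradicts the simple trend.
(C) F (period 2, group 17) vs K (period 4, group 1): the stated order agrees with the simple trend.
(D) O (period 2, group 16) vs Pb (period 6, group 14): the stated order agrees with the simple trend.
The exception is (B): adding an electron to P's half-filled 3p³ is unfavourable, so Si (3p²) has the more exothermic EA.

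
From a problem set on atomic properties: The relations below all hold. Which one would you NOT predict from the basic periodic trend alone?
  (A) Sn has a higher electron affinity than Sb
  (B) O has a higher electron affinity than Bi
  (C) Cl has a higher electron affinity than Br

(A)

The general trend: electron affinity increases across a period and decreases down a group.
(A) Sn (period 5, group 14) vs Sb (period 5, group 15): the stated order contradicts the simple trend.
(B) O (period 2, group 16) vs Bi (period 6, group 15): the stated order agrees with the simple trend.
(C) Cl (period 3, group 17) vs Br (period 4, group 17): the stated order agrees with the simple trend.
The exception is (A): adding an electron to Sb's half-filled 5p³ is unfavourable, so Sn has the more exothermic EA.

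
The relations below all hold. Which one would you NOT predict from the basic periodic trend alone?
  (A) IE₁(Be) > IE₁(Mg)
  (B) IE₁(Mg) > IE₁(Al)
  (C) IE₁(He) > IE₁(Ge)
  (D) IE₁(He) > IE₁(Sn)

The general trend: first ionization energy increases across a period and decreases down a group.
(A) Be (period 2, group 2) vs Mg (period 3, group 2): the stated order agrees with the simple trend.
(B) Mg (period 3, group 2) vs Al (period 3, group 13): the stated order contradicts the simple trend.
(C) He (period 1, group 18) vs Ge (period 4, group 14): the stated order agrees with the simple trend.
(D) He (period 1, group 18) vs Sn (period 5, group 14): the stated order agrees with the simple trend.
The exception is (B): Al's single 3p electron is easier to remove than one from Mg's filled 3s².

(B)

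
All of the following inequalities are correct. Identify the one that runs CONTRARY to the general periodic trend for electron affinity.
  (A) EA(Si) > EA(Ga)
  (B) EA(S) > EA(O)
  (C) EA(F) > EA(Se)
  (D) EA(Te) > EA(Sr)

(B)

The general trend: electron affinity increases across a period and decreases down a group.
(A) Si (period 3, group 14) vs Ga (period 4, group 13): the stated order agrees with the simple trend.
(B) S (period 3, group 16) vs O (period 2, group 16): the stated order contradicts the simple trend.
(C) F (period 2, group 17) vs Se (period 4, group 16): the stated order agrees with the simple trend.
(D) Te (period 5, group 16) vs Sr (period 5, group 2): the stated order agrees with the simple trend.
The exception is (B): the compact 2p subshell of O repels the added electron more than S's larger 3p does.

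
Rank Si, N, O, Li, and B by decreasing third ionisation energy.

The third ionization energy removes an electron from the +2 ion. For each element: Si²⁺ still has 2 valence electrons; N²⁺ still has 3 valence electrons; O²⁺ still has 4 valence electrons; Li²⁺ is already 1 electron into the core; B²⁺ still has 1 valence electron.
Pulling an electron out of a noble-gas core costs far more than removing a remaining valence electron, so Li sits at the high end of IE_3.
Valence configurations: Si²⁺ [Ne]3s², N²⁺ [He]2s²2p¹, O²⁺ [He]2s²2p², B²⁺ [He]2s¹.
Approximate IE_3 values (kJ/mol): Si 3232, N 4578, O 5300, Li 11815, B 3660.
Hence IE_3: Si < B < N < O < Li.

Li > O > N > B > Si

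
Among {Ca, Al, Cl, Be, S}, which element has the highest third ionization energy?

Be

After 2 electrons have been removed, what remains? Ca²⁺ is the bare [Ar] core; Al²⁺ still has 1 valence electron; Cl²⁺ still has 5 valence electrons; Be²⁺ is the bare [He] core; S²⁺ still has 4 valence electrons.
Breaking into a closed-shell core is much more expensive than removing a leftover valence electron — Ca and Be have the largest IE_3 here.
Valence configurations: Al²⁺ [Ne]3s¹, Cl²⁺ [Ne]3s²3p³, S²⁺ [Ne]3s²3p².
Tabulated IE_3 (kJ/mol): Ca 4912, Al 2745, Cl 3822, Be 14849, S 3357.
Overall IE_3 order: Al < S < Cl < Ca < Be.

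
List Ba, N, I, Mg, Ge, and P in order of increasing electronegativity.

Ba < Mg < Ge < P < I < N

N is in period 2, group 15; Mg is in period 3, group 2; P is in period 3, group 15; Ge is in period 4, group 14; I is in period 5, group 17; Ba is in period 6, group 2.
Electronegativity increases across a period and decreases down a group, tracking effective nuclear charge and atomic size.
These span different periods and groups, so the two trends combine.
Mg > Ba: Mg sits above Ba in group 2, so the down-group effect alone puts Mg higher.
Ge > Mg: the two effects oppose for this pair; the across-period effect wins (2.01 vs 1.31).
P > Ge: both effects reinforce here, so P is clearly the higher of the two.
I > P: period and group pull opposite ways; the across-period shift dominates (2.66 vs 2.19).
N > I: the two effects oppose for this pair; the down-group effect wins (3.04 vs 2.66).
Tabulated electronegativity (Pauling): N 3.04, Mg 1.31, P 2.19, Ge 2.01, I 2.66, Ba 0.89.
So from lowest to highest: Ba < Mg < Ge < P < I < N.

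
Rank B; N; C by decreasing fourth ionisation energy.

B > N > C

IE_4 is the cost of taking one more electron from the +3 cation: B³⁺ is the bare [He] core; N³⁺ still has 2 valence electrons; C³⁺ still has 1 valence electron.
Core electrons are held far more tightly than valence electrons, so B tops the IE_4 order.
Valence configurations: N³⁺ [He]2s², C³⁺ [He]2s¹.
The numbers (kJ/mol): B 25026, N 7475, C 6223.
Hence IE_4: C < N < B.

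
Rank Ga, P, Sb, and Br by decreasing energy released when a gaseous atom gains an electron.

Br > Sb > P > Ga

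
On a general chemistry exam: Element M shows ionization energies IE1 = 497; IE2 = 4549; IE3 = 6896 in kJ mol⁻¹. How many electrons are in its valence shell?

Look for the largest jump between consecutive ionization energies: IE2/IE1 ≈ 9.2, far larger than any earlier ratio.
That jump marks the point where a core electron is being removed. So the atom has 1 valence electron.

1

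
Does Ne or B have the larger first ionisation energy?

B is in period 2, group 13; Ne is in period 2, group 18.
IE₁ increases left→right with effective nuclear charge and decreases top→bottom as the valence shell moves farther out.
All lie in period 2, so first ionization energy increases left to right.
So Ne has the larger first ionisation energy (Ne > B).

Ne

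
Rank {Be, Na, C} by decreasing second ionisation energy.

The second ionization energy removes an electron from the +1 ion. For each element: Be⁺ still has 1 valence electron; Na⁺ is the bare [Ne] core; C⁺ still has 3 valence electrons.
Pulling an electron out of a noble-gas core costs far more than removing a remaining valence electron, so Na sits at the high end of IE_2.
Valence configurations: Be⁺ [He]2s¹, C⁺ [He]2s²2p¹.
The numbers (kJ/mol): Be 1757, Na 4562, C 2353.
So the second ionization energies run Be < C < Na.

Na > C > Be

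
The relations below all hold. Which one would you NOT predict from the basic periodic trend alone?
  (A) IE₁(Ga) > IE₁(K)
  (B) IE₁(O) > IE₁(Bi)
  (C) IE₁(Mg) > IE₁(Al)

(C)

The general trend: first ionization energy increases across a period and decreases down a group.
(A) Ga (period 4, group 13) vs K (period 4, group 1): the stated order agrees with the simple trend.
(B) O (period 2, group 16) vs Bi (period 6, group 15): the stated order agrees with the simple trend.
(C) Mg (period 3, group 2) vs Al (period 3, group 13): the stated order contradicts the simple trend.
The exception is (C): Al's single 3p electron is easier to remove than one from Mg's filled 3s².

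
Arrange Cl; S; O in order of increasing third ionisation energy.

S < Cl < O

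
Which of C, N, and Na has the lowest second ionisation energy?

The second ionization energy removes an electron from the +1 ion. For each element: C⁺ still has 3 valence electrons; N⁺ still has 4 valence electrons; Na⁺ is the bare [Ne] core.
Core electrons are held far more tightly than valence electrons, so Na tops the IE_2 order.
Valence configurations: C⁺ [He]2s²2p¹, N⁺ [He]2s²2p².
The numbers (kJ/mol): C 2353, N 2856, Na 4562.
Putting it together, IE_2: C < N < Na.

C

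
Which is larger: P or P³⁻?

Forming P³⁻ adds 3 electrons to P. More electron–electron repulsion in the same shell, with unchanged nuclear charge, lets the cloud expand.
An anion is larger than its parent atom: P³⁻ > P.

P³⁻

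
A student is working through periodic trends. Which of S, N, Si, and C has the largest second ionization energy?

N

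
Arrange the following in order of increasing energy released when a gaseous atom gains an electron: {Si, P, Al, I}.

EA tends to increase across a period and decrease down a group, though the pattern is less regular than for IE or radius.
These span different periods and groups, so the two trends combine.
P > Al: P lies to the right of Al in period 3, so the across-period effect alone puts P higher.
Si > P: this pair runs against the simple trend — see the exception note.
I > Si: period and group pull opposite ways; the across-period shift dominates (295 vs 134 kJ/mol).
Note the exception: Si has a higher electron affinity than P, contrary to the simple trend — adding an electron to P's half-filled 3p³ is unfavourable, so Si (3p²) has the more exothermic EA.
Approximate values (kJ/mol): Al 42, Si 134, P 72, I 295.
So from lowest to highest: Al < P < Si < I.

Al, P, Si, I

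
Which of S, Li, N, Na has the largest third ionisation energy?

Li

The third ionization energy removes an electron from the +2 ion. For each element: S²⁺ still has 4 valence electrons; Li²⁺ is already 1 electron into the core; N²⁺ still has 3 valence electrons; Na²⁺ is already 1 electron into the core.
Pulling an electron out of a noble-gas core costs far more than removing a remaining valence electron, so Na and Li sit at the high end of IE_3.
Valence configurations: S²⁺ [Ne]3s²3p², N²⁺ [He]2s²2p¹.
The numbers (kJ/mol): S 3357, Li 11815, N 4578, Na 6910.
So the third ionization energies run S < N < Na < Li.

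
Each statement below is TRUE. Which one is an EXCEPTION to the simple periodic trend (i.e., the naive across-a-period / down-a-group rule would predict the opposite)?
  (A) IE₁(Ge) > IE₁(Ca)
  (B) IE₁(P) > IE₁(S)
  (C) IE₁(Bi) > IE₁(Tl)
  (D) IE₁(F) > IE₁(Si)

(B)

The general trend: IE₁ increases across a period and decreases down a group.
(A) Ge (period 4, group 14) vs Ca (period 4, group 2): the stated order agrees with the simple trend.
(B) P (period 3, group 15) vs S (period 3, group 16): the stated order contradicts the simple trend.
(C) Bi (period 6, group 15) vs Tl (period 6, group 13): the stated order agrees with the simple trend.
(D) F (period 2, group 17) vs Si (period 3, group 14): the stated order agrees with the simple trend.
The exception is (B): S (3p⁴) ionizes more easily than half-filled P (3p³) because the paired 3p electron in S is pushed out by e⁻–e⁻ repulsion.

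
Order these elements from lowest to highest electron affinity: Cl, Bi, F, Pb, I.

F is in period 2, group 17; Cl is in period 3, group 17; I is in period 5, group 17; Pb is in period 6, group 14; Bi is in period 6, group 15.
Atoms with high Z_eff and room in the valence shell (especially the halogens) have the most exothermic electron affinities.
These span different periods and groups, so the two trends combine.
Bi > Pb: both are in period 6; the period trend gives Bi the larger value.
I > Bi: relative to Bi, both the across-period and down-group shifts push I's electron affinity up.
F > I: F sits above I in group 17, so the down-group effect alone puts F higher.
Cl > F: this pair runs against the simple trend — see the exception note.
Note the exception: Cl has a higher electron affinity than F, contrary to the simple trend — F's small 2p subshell makes the incoming electron feel strong e⁻–e⁻ repulsion, so Cl actually releases more energy on gaining an electron.
Tabulated electron affinity (kJ/mol): F 328, Cl 349, I 295, Pb 35, Bi 91.
So from lowest to highest: Pb < Bi < I < F < Cl.

Pb < Bi < I < F < Cl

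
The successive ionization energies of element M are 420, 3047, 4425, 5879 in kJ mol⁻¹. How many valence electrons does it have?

1

Look for the largest jump between consecutive ionization energies: IE2/IE1 ≈ 7.3, far larger than any earlier ratio.
That jump marks the point where a core electron is being removed. So the atom has 1 valence electron.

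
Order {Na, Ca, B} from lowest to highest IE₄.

Ca, Na, B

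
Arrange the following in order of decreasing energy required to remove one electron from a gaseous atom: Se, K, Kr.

Across a period the outer electron is held more tightly (higher IE₁); down a group it sits in a higher shell, more shielded, and comes off more easily.
All lie in period 4, so first ionization energy increases left to right.
So from highest to lowest: Kr > Se > K.

Kr > Se > K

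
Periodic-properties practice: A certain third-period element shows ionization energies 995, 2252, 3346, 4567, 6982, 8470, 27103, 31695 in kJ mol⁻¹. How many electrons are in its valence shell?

6

Look for the largest jump between consecutive ionization energies: IE7/IE6 ≈ 3.2, far larger than any earlier ratio.
That jump marks the point where a core electron is being removed. So the atom has 6 valence electrons.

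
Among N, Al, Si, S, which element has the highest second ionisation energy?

N

After 1 electron has been removed, what remains? N⁺ still has 4 valence electrons; Al⁺ still has 2 valence electrons; Si⁺ still has 3 valence electrons; S⁺ still has 5 valence electrons.
All are still removing valence electrons, so compare the +1 ions as you would atoms: IE_2 generally rises across a period (higher Z_eff) and falls down a group (larger shell), subject to the usual subshell exceptions.
Valence configurations: N⁺ [He]2s²2p², Al⁺ [Ne]3s², Si⁺ [Ne]3s²3p¹, S⁺ [Ne]3s²3p³.
Si⁺ loses a lone 3p electron whereas Al⁺ must break into a filled 3s² pair, so IE_2(Al) > IE_2(Si) even though Si has the higher nuclear charge.
Approximate IE_2 values (kJ/mol): N 2856, Al 1817, Si 1577, S 2252.
So the second ionization energies run Si < Al < S < N.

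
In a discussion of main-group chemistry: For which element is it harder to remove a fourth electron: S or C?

IE_4 is the cost of taking one more electron from the +3 cation: S³⁺ still has 3 valence electrons; C³⁺ still has 1 valence electron.
All are still removing valence electrons, so compare the +3 ions as you would atoms: IE_4 generally rises across a period (higher Z_eff) and falls down a group (larger shell), subject to the usual subshell exceptions.
Valence configurations: S³⁺ [Ne]3s²3p¹, C³⁺ [He]2s¹.
Approximate IE_4 values (kJ/mol): S 4556, C 6223.
Putting it together, IE_4: S < C.

C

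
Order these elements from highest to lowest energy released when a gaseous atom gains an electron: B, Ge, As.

Ge > As > B

B is in period 2, group 13; Ge is in period 4, group 14; As is in period 4, group 15.
Electron affinity generally becomes more exothermic across a period toward the halogens and less exothermic down a group.
Here both period and group differ, so the two effects have to be weighed against each other.
As > B: period and group pull opposite ways; the across-period shift dominates (78 vs 27 kJ/mol).
Ge > As: this pair runs against the simple trend — see the exception note.
Note the exception: Ge has a higher electron affinity than As, contrary to the simple trend — adding an electron to As's half-filled 4p³ is unfavourable, so Ge (4p²) has the more exothermic EA.
Tabulated electron affinity (kJ/mol): B 27, Ge 119, As 78.
So from highest to lowest: Ge > As > B.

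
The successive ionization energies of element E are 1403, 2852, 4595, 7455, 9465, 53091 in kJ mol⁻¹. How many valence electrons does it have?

5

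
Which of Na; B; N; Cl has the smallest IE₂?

Cl

After 1 electron has been removed, what remains? Na⁺ is the bare [Ne] core; B⁺ still has 2 valence electrons; N⁺ still has 4 valence electrons; Cl⁺ still has 6 valence electrons.
Pulling an electron out of a noble-gas core costs far more than removing a remaining valence electron, so Na sits at the high end of IE_2.
Valence configurations: B⁺ [He]2s², N⁺ [He]2s²2p², Cl⁺ [Ne]3s²3p⁴.
Approximate IE_2 values (kJ/mol): Na 4562, B 2427, N 2856, Cl 2298.
Hence IE_2: Cl < B < N < Na.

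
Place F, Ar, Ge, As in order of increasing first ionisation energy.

Ge < As < Ar < F

Removing the outermost electron gets harder across a period and easier down a group.
Here both period and group differ, so the two effects have to be weighed against each other.
As > Ge: both are in period 4; the period trend gives As the larger value.
Ar > As: relative to As, both the across-period and down-group shifts push Ar's first ionization energy up.
F > Ar: period and group pull opposite ways; the down-group shift dominates (1681 vs 1521 kJ/mol).
For reference (kJ/mol): F 1681, Ar 1521, Ge 762, As 947.
So from lowest to highest: Ge < As < Ar < F.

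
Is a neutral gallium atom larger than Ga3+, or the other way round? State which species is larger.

Ga

Forming Ga3+ removes 3 electrons from Ga. Fewer electrons for the same nuclear charge means less shielding and a higher Z_eff on the remaining electrons, and for main-group metals the entire outer shell is lost.
A cation is smaller than its parent atom: Ga3+ < Ga.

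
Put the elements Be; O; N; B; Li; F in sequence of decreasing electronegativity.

F > O > N > B > Be > Li

Li is in period 2, group 1; Be is in period 2, group 2; B is in period 2, group 13; N is in period 2, group 15; O is in period 2, group 16; F is in period 2, group 17.
Smaller atoms with higher effective nuclear charge are more electronegative.
All lie in period 2, so electronegativity increases left to right.
So from highest to lowest: F > O > N > B > Be > Li.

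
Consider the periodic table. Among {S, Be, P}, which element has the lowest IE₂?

After 1 electron has been removed, what remains? S⁺ still has 5 valence electrons; Be⁺ still has 1 valence electron; P⁺ still has 4 valence electrons.
All are still removing valence electrons, so compare the +1 ions as you would atoms: IE_2 generally rises across a period (higher Z_eff) and falls down a group (larger shell), subject to the usual subshell exceptions.
Valence configurations: S⁺ [Ne]3s²3p³, Be⁺ [He]2s¹, P⁺ [Ne]3s²3p².
Approximate IE_2 values (kJ/mol): S 2252, Be 1757, P 1907.
Putting it together, IE_2: Be < P < S.

Be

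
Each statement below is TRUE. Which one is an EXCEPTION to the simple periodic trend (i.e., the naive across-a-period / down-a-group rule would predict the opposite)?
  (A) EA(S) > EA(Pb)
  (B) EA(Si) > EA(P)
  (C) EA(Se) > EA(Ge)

(B)

The general trend: electron affinity increases across a period and decreases down a group.
(A) S (period 3, group 16) vs Pb (period 6, group 14): the stated order agrees with the simple trend.
(B) Si (period 3, group 14) vs P (period 3, group 15): the stated order contradicts the simple trend.
(C) Se (period 4, group 16) vs Ge (period 4, group 14): the stated order agrees with the simple trend.
The exception is (B): adding an electron to P's half-filled 3p³ is unfavourable, so Si (3p²) has the more exothermic EA.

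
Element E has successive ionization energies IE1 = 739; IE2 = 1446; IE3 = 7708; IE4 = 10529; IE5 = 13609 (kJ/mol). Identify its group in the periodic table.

Group 2

Look for the largest jump between consecutive ionization energies: IE3/IE2 ≈ 5.3, far larger than any earlier ratio.
That jump marks the point where a core electron is being removed. So the atom has 2 valence electrons.
A main-group element with 2 valence electrons is in group 2.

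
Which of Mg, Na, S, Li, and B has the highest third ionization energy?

Li

After 2 electrons have been removed, what remains? Mg²⁺ is the bare [Ne] core; Na²⁺ is already 1 electron into the core; S²⁺ still has 4 valence electrons; Li²⁺ is already 1 electron into the core; B²⁺ still has 1 valence electron.
Core electrons are held far more tightly than valence electrons, so Na, Mg and Li top the IE_3 order.
Valence configurations: S²⁺ [Ne]3s²3p², B²⁺ [He]2s¹.
Tabulated IE_3 (kJ/mol): Mg 7733, Na 6910, S 3357, Li 11815, B 3660.
Hence IE_3: S < B < Na < Mg < Li.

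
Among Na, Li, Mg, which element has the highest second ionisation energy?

Li

The second ionization energy removes an electron from the +1 ion. For each element: Na⁺ is the bare [Ne] core; Li⁺ is the bare [He] core; Mg⁺ still has 1 valence electron.
Core electrons are held far more tightly than valence electrons, so Na and Li top the IE_2 order.
The numbers (kJ/mol): Na 4562, Li 7298, Mg 1451.
Putting it together, IE_2: Mg < Na < Li.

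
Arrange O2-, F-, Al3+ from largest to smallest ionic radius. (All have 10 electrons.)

O2- > F- > Al3+

All of these have 10 electrons, so size is governed by nuclear charge alone: the more protons, the stronger the pull on the same electron cloud, and the smaller the ion.
Nuclear charges: Al3+ (Z=13), F- (Z=9), O2- (Z=8).
Largest to smallest: O2- > F- > Al3+.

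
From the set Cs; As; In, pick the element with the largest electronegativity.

Atoms toward the upper right of the periodic table pull bonding electrons most strongly.
Neither a single period nor a single group — weigh both effects.
In > Cs: relative to Cs, both the across-period and down-group shifts push In's electronegativity up.
As > In: relative to In, both the across-period and down-group shifts push As's electronegativity up.
Approximate values (Pauling): As 2.18, In 1.78, Cs 0.79.
The largest electronegativity among these belongs to As.

As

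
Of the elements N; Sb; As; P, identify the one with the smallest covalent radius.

N

Moving right in a period, electrons are added to the same shell under a stronger nuclear pull, so atoms get smaller; moving down, a new shell is opened and atoms get larger.
All are in group 15, so atomic radius increases down the group.
The smallest covalent radius among these belongs to N.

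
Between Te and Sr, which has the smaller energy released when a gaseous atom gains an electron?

EA tends to increase across a period and decrease down a group, though the pattern is less regular than for IE or radius.
All lie in period 5, so electron affinity increases left to right.
So Sr has the smaller energy released when a gaseous atom gains an electron (Sr < Te).

Sr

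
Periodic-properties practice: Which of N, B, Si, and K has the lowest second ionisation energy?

Si

After 1 electron has been removed, what remains? N⁺ still has 4 valence electrons; B⁺ still has 2 valence electrons; Si⁺ still has 3 valence electrons; K⁺ is the bare [Ar] core.
Core electrons are held far more tightly than valence electrons, so K tops the IE_2 order.
Valence configurations: N⁺ [He]2s²2p², B⁺ [He]2s², Si⁺ [Ne]3s²3p¹.
The numbers (kJ/mol): N 2856, B 2427, Si 1577, K 3052.
Overall IE_2 order: Si < B < N < K.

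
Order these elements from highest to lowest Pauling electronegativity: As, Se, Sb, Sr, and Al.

Se, As, Sb, Al, Sr

Al is in period 3, group 13; As is in period 4, group 15; Se is in period 4, group 16; Sr is in period 5, group 2; Sb is in period 5, group 15.
Smaller atoms with higher effective nuclear charge are more electronegative.
These span different periods and groups, so the two trends combine.
Al > Sr: both effects reinforce here, so Al is clearly the higher of the two.
Sb > Al: period and group pull opposite ways; the across-period shift dominates (2.05 vs 1.61).
As > Sb: they share group 15; the group trend gives As the larger value.
Se > As: both are in period 4; the period trend gives Se the larger value.
Approximate values (Pauling): Al 1.61, As 2.18, Se 2.55, Sr 0.95, Sb 2.05.
So from highest to lowest: Se > As > Sb > Al > Sr.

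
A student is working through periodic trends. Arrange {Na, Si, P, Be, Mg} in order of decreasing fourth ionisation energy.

IE_4 is the cost of taking one more electron from the +3 cation: Na³⁺ is already 2 electrons into the core; Si³⁺ still has 1 valence electron; P³⁺ still has 2 valence electrons; Be³⁺ is already 1 electron into the core; Mg³⁺ is already 1 electron into the core.
Breaking into a closed-shell core is much more expensive than removing a leftover valence electron — Na, Mg and Be have the largest IE_4 here.
Valence configurations: Si³⁺ [Ne]3s¹, P³⁺ [Ne]3s².
Approximate IE_4 values (kJ/mol): Na 9543, Si 4356, P 4964, Be 21007, Mg 10543.
Hence IE_4: Si < P < Na < Mg < Be.

Be > Mg > Na > P > Si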